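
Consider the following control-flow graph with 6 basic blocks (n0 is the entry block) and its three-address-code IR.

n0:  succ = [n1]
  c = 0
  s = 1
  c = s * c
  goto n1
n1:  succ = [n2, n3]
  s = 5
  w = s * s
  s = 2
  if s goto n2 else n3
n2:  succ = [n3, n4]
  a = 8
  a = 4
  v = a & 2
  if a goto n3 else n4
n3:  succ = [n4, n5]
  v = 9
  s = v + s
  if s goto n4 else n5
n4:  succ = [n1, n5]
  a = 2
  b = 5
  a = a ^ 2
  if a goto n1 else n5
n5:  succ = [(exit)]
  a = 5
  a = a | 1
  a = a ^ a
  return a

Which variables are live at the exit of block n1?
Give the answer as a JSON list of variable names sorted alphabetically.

def/use:
  n0: def={c,s} ue=∅
  n1: def={s,w} ue=∅
  n2: def={a,v} ue=∅
  n3: def={s,v} ue={s}
  n4: def={a,b} ue=∅
  n5: def={a} ue=∅

Liveness:
  n0 li=∅ lo=∅
  n1 li=∅ lo={s}
  n2 li={s} lo={s}
  n3 li={s} lo=∅
  n4 li=∅ lo=∅
  n5 li=∅ lo=∅

live-out(n1) = ["s"]

Answer: ["s"]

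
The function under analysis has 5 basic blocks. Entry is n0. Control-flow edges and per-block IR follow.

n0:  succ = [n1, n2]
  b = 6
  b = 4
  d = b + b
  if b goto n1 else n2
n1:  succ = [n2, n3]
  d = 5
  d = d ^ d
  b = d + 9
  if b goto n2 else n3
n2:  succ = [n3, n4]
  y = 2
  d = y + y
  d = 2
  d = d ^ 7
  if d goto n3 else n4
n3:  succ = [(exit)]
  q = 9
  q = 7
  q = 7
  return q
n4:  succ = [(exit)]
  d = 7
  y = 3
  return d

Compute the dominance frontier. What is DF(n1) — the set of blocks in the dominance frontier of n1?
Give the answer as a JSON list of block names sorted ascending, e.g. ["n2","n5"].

Answer: ["n2", "n3"]

Derivation:
idom tree: n1←n0 n2←n0 n3←n0 n4←n2
Dom∩ at merges:
  n2: preds {n0,n1}: {n0} ∩ {n0,n1} = {n0}; idom=n0
  n3: preds {n1,n2}: {n0,n1} ∩ {n0,n2} = {n0}; idom=n0

DF derivation:
  join n2 pred n0: · stop@n0
  join n2 pred n1: n1 stop@n0
  join n3 pred n1: n1 stop@n0
  join n3 pred n2: n2 stop@n0
  n0: DF=∅
  n1: DF={n2,n3}
  n2: DF={n3}
  n3: DF=∅
  n4: DF=∅

DF(n1) = ["n2", "n3"]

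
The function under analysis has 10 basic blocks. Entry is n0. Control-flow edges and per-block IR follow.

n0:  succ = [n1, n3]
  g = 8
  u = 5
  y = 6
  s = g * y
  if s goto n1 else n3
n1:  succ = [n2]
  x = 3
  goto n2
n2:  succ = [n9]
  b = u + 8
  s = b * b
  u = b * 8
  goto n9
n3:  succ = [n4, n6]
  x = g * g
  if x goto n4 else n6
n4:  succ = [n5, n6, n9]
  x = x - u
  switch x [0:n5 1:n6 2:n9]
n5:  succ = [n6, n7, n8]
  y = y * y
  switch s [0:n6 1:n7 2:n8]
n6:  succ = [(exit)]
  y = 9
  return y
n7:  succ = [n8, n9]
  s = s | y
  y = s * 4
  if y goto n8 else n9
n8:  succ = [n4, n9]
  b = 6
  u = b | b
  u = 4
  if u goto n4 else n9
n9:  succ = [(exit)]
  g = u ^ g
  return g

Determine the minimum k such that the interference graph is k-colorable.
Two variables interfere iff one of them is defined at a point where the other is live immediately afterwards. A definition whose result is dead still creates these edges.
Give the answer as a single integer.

def/use:
  n0: def={g,s,u,y} ue=∅
  n1: def={x} ue=∅
  n2: def={b,s,u} ue={u}
  n3: def={x} ue={g}
  n4: def={x} ue={u,x}
  n5: def={y} ue={s,y}
  n6: def={y} ue=∅
  n7: def={s,y} ue={s,y}
  n8: def={b,u} ue=∅
  n9: def={g} ue={g,u}

Backward fixpoint:
  n0: in=∅ out={g,s,u,y}
  n1: in={g,u} out={g,u}
  n2: in={g,u} out={g,u}
  n3: in={g,s,u,y} out={g,s,u,x,y}
  n4: in={g,s,u,x,y} out={g,s,u,x,y}
  n5: in={g,s,u,x,y} out={g,s,u,x,y}
  n6: in=∅ out=∅
  n7: in={g,s,u,x,y} out={g,s,u,x,y}
  n8: in={g,s,x,y} out={g,s,u,x,y}
  n9: in={g,u} out=∅

Interfere edges:
  b↔{g,s,x,y}
  g↔{b,s,u,x,y}
  s↔{b,g,u,x,y}
  u↔{g,s,x,y}
  x↔{b,g,s,u,y}
  y↔{b,g,s,u,x}

Colouring:
  {b,g,s,x,y} pairwise interfere (5-clique) ⇒ χ ≥ 5
  assign b→c4 g→c0 s→c1 u→c4 x→c2 y→c3 — no edge inside a register ⇒ χ ≤ 5
  χ = 5

Answer: 5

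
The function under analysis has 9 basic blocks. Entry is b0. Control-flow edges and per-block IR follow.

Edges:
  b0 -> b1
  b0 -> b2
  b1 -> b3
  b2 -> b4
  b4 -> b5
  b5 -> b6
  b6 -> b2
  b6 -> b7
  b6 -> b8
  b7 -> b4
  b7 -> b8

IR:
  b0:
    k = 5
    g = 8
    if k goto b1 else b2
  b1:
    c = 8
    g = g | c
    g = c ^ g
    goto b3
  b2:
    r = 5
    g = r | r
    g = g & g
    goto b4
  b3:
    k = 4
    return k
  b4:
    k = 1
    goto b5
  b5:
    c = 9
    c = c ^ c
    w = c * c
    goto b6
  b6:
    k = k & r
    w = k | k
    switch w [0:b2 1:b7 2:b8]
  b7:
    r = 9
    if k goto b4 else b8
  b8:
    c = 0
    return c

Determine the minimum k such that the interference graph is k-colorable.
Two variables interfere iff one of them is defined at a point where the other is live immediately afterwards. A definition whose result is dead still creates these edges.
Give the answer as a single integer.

Answer: 4

Working:
def/use:
  b0: {g,k} / ∅
  b1: {c,g} / {g}
  b2: {g,r} / ∅
  b3: {k} / ∅
  b4: {k} / ∅
  b5: {c,w} / ∅
  b6: {k,w} / {k,r}
  b7: {r} / {k}
  b8: {c} / ∅

Live sets:
  b0: in=∅ out={g}
  b1: in={g} out=∅
  b2: in=∅ out={r}
  b3: in=∅ out=∅
  b4: in={r} out={k,r}
  b5: in={k,r} out={k,r}
  b6: in={k,r} out={k}
  b7: in={k} out={r}
  b8: in=∅ out=∅

Interfere edges:
  c: {g,k,r}
  g: {c,k,r}
  k: {c,g,r,w}
  r: {c,g,k,w}
  w: {k,r}

Colouring:
  clique {c,g,k,r} ⇒ need ≥ 4
  assign c→r2 g→r3 k→r0 r→r1 w→r2 — no edge inside a register ⇒ χ ≤ 4
  χ = 4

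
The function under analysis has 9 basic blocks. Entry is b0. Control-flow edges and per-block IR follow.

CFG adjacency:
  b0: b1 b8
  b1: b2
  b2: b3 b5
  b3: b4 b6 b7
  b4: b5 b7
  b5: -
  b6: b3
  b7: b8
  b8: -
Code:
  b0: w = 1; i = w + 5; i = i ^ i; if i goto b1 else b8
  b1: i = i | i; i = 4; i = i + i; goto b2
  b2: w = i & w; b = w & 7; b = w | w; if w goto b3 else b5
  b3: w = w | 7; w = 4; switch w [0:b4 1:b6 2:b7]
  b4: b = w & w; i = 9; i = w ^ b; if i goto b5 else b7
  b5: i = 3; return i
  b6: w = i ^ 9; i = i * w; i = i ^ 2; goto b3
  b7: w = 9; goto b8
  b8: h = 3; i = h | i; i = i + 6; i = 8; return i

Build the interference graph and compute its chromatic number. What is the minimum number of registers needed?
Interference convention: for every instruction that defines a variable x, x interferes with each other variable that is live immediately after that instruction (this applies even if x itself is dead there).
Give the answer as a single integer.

Answer: 3

Working:
Per-block:
  b0 def {i,w} use ∅
  b1 def {i} use {i}
  b2 def {b,w} use {i,w}
  b3 def {w} use {w}
  b4 def {b,i} use {w}
  b5 def {i} use ∅
  b6 def {i,w} use {i}
  b7 def {w} use ∅
  b8 def {h,i} use {i}

Liveness:
  b0: in=∅ out={i,w}
  b1: in={i,w} out={i,w}
  b2: in={i,w} out={i,w}
  b3: in={i,w} out={i,w}
  b4: in={w} out={i}
  b5: in=∅ out=∅
  b6: in={i} out={i,w}
  b7: in={i} out={i}
  b8: in={i} out=∅

Interference:
  b: {i,w}
  h: {i}
  i: {b,h,w}
  w: {b,i}

Registers:
  lower bound: {b,i,w} mutually conflict ⇒ χ ≥ 3
  assign b→R1 h→R1 i→R0 w→R2 — no edge inside a register ⇒ χ ≤ 3
  χ = 3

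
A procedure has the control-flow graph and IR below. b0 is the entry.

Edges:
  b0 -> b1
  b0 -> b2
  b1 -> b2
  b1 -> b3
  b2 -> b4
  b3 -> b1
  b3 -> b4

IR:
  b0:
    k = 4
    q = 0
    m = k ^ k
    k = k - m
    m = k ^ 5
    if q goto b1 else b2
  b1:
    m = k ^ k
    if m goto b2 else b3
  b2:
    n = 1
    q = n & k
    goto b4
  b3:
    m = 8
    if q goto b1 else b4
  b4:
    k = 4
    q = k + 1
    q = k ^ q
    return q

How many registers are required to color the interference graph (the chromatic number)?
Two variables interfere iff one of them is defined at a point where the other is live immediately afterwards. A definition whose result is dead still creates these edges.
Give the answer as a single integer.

Answer: 3

Derivation:
Block summaries:
  b0: def={k,m,q} ue=∅
  b1: def={m} ue={k}
  b2: def={n,q} ue={k}
  b3: def={m} ue={q}
  b4: def={k,q} ue=∅

Backward fixpoint:
  live b0: ∅→{k,q}
  live b1: {k,q}→{k,q}
  live b2: {k}→∅
  live b3: {k,q}→{k,q}
  live b4: ∅→∅

Interference:
  k↔{m,n,q}
  m↔{k,q}
  n↔{k}
  q↔{k,m}

Chromatic number:
  {k,m,q} pairwise interfere (3-clique) ⇒ χ ≥ 3
  assign k→c0 m→c1 n→c1 q→c2 — no edge inside a register ⇒ χ ≤ 3
  χ = 3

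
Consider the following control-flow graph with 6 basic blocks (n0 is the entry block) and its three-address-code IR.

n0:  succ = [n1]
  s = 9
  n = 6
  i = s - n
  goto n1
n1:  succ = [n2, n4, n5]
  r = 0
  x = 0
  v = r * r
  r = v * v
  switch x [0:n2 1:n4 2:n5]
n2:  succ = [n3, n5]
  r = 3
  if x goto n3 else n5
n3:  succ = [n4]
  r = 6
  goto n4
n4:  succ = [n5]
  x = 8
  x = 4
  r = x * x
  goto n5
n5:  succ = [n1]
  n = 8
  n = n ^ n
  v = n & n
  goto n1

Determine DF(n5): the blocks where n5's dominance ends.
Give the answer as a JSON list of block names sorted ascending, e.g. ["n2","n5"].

Answer: ["n1"]

Derivation:
idom tree: n1←n0 n2←n1 n3←n2 n4←n1 n5←n1
Dom∩ at merges:
  n1: preds {n0,n5}: {n0} ∩ {n0,n1,n5} = {n0}; idom=n0
  n4: preds {n1,n3}: {n0,n1} ∩ {n0,n1,n2,n3} = {n0,n1}; idom=n1
  n5: preds {n1,n2,n4}: {n0,n1} ∩ {n0,n1,n2} ∩ {n0,n1,n4} = {n0,n1}; idom=n1

Frontier:
  n1←n0: walk · to n0
  n1←n5: walk n5→n1 to n0
  n4←n1: walk · to n1
  n4←n3: walk n3→n2 to n1
  n5←n1: walk · to n1
  n5←n2: walk n2 to n1
  n5←n4: walk n4 to n1
  n0 → ∅
  n1 → {n1}
  n2 → {n4,n5}
  n3 → {n4}
  n4 → {n5}
  n5 → {n1}

DF(n5) = ["n1"]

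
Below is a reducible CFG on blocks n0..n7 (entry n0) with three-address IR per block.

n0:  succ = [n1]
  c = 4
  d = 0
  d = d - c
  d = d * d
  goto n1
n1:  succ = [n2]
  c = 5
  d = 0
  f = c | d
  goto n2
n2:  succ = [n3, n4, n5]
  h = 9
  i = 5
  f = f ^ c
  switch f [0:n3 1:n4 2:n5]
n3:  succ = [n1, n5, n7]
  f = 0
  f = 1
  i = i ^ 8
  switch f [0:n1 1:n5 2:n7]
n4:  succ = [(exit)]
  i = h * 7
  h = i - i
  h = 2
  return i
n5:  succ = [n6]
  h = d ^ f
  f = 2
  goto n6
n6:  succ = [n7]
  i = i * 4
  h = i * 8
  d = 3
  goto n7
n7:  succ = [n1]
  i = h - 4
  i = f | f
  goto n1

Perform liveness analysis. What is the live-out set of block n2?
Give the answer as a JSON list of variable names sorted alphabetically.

Per-block:
  n0: {c,d} / ∅
  n1: {c,d,f} / ∅
  n2: {f,h,i} / {c,f}
  n3: {f,i} / {i}
  n4: {h,i} / {h}
  n5: {f,h} / {d,f}
  n6: {d,h,i} / {i}
  n7: {i} / {f,h}

Live sets:
  n0 li=∅ lo=∅
  n1 li=∅ lo={c,d,f}
  n2 li={c,d,f} lo={d,f,h,i}
  n3 li={d,h,i} lo={d,f,h,i}
  n4 li={h} lo=∅
  n5 li={d,f,i} lo={f,i}
  n6 li={f,i} lo={f,h}
  n7 li={f,h} lo=∅

live-out(n2) = ["d", "f", "h", "i"]

Answer: ["d", "f", "h", "i"]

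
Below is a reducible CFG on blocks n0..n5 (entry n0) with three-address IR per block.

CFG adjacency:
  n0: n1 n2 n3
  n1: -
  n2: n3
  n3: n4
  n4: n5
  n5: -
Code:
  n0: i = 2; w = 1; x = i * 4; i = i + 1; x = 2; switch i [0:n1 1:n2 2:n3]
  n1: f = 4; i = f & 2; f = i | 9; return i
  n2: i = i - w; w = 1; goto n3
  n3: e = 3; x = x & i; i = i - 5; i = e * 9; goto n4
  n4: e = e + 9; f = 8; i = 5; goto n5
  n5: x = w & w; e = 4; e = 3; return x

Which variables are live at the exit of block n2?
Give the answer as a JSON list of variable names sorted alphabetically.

Answer: ["i", "w", "x"]

Analysis:
def/use:
  n0 def {i,w,x} use ∅
  n1 def {f,i} use ∅
  n2 def {i,w} use {i,w}
  n3 def {e,i,x} use {i,x}
  n4 def {e,f,i} use {e}
  n5 def {e,x} use {w}

Live sets:
  n0: in=∅ out={i,w,x}
  n1: in=∅ out=∅
  n2: in={i,w,x} out={i,w,x}
  n3: in={i,w,x} out={e,w}
  n4: in={e,w} out={w}
  n5: in={w} out=∅

live-out(n2) = ["i", "w", "x"]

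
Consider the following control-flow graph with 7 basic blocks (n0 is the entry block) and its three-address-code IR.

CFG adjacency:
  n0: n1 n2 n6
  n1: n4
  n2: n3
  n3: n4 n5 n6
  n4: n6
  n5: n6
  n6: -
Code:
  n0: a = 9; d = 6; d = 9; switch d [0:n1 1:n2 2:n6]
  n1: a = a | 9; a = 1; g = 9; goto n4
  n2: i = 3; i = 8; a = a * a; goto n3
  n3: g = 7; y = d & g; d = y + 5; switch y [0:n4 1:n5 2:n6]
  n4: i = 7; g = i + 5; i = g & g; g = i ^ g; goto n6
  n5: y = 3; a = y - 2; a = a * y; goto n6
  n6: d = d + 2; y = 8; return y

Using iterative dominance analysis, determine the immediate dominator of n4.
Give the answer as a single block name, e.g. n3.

Answer: n0

Analysis:
idom tree: n1←n0 n2←n0 n3←n2 n4←n0 n5←n3 n6←n0
Dom∩ at merges:
  n4: preds {n1,n3}: {n0,n1} ∩ {n0,n2,n3} = {n0}; idom=n0
  n6: preds {n0,n3,n4,n5}: {n0} ∩ {n0,n2,n3} ∩ {n0,n4} ∩ {n0,n2,n3,n5} = {n0}; idom=n0

idom(n4) = n0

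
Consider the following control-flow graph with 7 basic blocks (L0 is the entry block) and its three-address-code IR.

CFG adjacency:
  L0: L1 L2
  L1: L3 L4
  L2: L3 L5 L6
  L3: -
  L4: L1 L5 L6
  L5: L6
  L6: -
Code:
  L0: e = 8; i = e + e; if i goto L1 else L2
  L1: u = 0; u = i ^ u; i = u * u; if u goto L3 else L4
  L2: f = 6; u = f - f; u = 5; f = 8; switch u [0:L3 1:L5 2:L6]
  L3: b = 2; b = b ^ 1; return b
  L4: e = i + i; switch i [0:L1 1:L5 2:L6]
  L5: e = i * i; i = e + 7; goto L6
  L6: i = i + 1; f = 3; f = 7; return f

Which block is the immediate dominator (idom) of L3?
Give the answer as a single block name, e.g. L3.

idom tree: L1←L0 L2←L0 L3←L0 L4←L1 L5←L0 L6←L0
Join-block Dom:
  L1: preds {L0,L4}: {L0} ∩ {L0,L1,L4} = {L0}; idom=L0
  L3: preds {L1,L2}: {L0,L1} ∩ {L0,L2} = {L0}; idom=L0
  L5: preds {L2,L4}: {L0,L2} ∩ {L0,L1,L4} = {L0}; idom=L0
  L6: preds {L2,L4,L5}: {L0,L2} ∩ {L0,L1,L4} ∩ {L0,L5} = {L0}; idom=L0

idom(L3) = L0

Answer: L0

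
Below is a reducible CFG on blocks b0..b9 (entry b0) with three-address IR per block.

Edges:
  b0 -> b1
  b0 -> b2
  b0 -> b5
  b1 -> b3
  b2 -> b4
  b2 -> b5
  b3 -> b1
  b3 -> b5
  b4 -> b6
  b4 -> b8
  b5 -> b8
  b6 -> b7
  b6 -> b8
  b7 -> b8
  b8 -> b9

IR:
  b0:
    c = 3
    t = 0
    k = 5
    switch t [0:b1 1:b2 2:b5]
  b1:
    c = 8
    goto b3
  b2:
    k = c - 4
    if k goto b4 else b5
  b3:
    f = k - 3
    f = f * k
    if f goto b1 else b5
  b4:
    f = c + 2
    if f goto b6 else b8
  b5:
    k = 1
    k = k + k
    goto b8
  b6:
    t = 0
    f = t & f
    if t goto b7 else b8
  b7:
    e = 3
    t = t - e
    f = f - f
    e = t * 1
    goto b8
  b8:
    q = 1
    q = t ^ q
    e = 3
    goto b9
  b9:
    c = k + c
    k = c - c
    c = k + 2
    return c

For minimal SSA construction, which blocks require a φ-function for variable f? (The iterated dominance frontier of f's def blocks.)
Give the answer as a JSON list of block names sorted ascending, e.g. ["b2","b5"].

idom tree: b1←b0 b2←b0 b3←b1 b4←b2 b5←b0 b6←b4 b7←b6 b8←b0 b9←b8
Dom at joins:
  b1: preds {b0,b3}: {b0} ∩ {b0,b1,b3} = {b0}; idom=b0
  b5: preds {b0,b2,b3}: {b0} ∩ {b0,b2} ∩ {b0,b1,b3} = {b0}; idom=b0
  b8: preds {b4,b5,b6,b7}: {b0,b2,b4} ∩ {b0,b5} ∩ {b0,b2,b4,b6} ∩ {b0,b2,b4,b6,b7} = {b0}; idom=b0

DF walk-up:
  b1←b0: walk · to b0
  b1←b3: walk b3→b1 to b0
  b5←b0: walk · to b0
  b5←b2: walk b2 to b0
  b5←b3: walk b3→b1 to b0
  b8←b4: walk b4→b2 to b0
  b8←b5: walk b5 to b0
  b8←b6: walk b6→b4→b2 to b0
  b8←b7: walk b7→b6→b4→b2 to b0
  DF(b0)=∅
  DF(b1)={b1,b5}
  DF(b2)={b5,b8}
  DF(b3)={b1,b5}
  DF(b4)={b8}
  DF(b5)={b8}
  DF(b6)={b8}
  DF(b7)={b8}
  DF(b8)=∅
  DF(b9)=∅

φ for f: defs {b3,b4,b6,b7}
  DF⁺ = {b1,b5,b8}

Answer: ["b1", "b5", "b8"]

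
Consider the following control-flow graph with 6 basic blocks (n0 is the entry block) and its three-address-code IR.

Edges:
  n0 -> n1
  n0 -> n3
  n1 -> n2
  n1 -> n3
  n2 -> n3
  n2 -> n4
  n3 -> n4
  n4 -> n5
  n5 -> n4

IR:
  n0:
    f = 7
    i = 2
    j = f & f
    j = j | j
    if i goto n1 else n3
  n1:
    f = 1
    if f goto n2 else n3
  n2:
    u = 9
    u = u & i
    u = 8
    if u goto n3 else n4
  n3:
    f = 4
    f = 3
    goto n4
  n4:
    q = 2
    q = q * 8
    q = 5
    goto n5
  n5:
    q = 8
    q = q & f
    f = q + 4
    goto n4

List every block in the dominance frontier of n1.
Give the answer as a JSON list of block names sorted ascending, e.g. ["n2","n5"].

Answer: ["n3", "n4"]

Derivation:
idom tree: n1←n0 n2←n1 n3←n0 n4←n0 n5←n4
Join-block Dom:
  n3: preds {n0,n1,n2}: {n0} ∩ {n0,n1} ∩ {n0,n1,n2} = {n0}; idom=n0
  n4: preds {n2,n3,n5}: {n0,n1,n2} ∩ {n0,n3} ∩ {n0,n4,n5} = {n0}; idom=n0

DF walk-up:
  join n3 pred n0: · stop@n0
  join n3 pred n1: n1 stop@n0
  join n3 pred n2: n2→n1 stop@n0
  join n4 pred n2: n2→n1 stop@n0
  join n4 pred n3: n3 stop@n0
  join n4 pred n5: n5→n4 stop@n0
  n0 → ∅
  n1 → {n3,n4}
  n2 → {n3,n4}
  n3 → {n4}
  n4 → {n4}
  n5 → {n4}

DF(n1) = ["n3", "n4"]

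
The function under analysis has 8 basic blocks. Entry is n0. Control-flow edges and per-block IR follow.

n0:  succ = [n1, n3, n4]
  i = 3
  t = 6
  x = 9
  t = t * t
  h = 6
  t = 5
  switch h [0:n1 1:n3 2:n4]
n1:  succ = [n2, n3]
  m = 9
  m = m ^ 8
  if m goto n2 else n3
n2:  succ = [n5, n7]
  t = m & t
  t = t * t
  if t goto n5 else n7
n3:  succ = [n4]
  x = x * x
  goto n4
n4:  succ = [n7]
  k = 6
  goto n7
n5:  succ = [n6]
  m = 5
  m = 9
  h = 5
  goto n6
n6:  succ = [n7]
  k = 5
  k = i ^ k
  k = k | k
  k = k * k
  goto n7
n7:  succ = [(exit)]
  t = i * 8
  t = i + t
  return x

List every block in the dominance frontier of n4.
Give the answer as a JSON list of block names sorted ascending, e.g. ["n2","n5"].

Answer: ["n7"]

Working:
idom tree: n1←n0 n2←n1 n3←n0 n4←n0 n5←n2 n6←n5 n7←n0
Dom∩ at merges:
  n3: preds {n0,n1}: {n0} ∩ {n0,n1} = {n0}; idom=n0
  n4: preds {n0,n3}: {n0} ∩ {n0,n3} = {n0}; idom=n0
  n7: preds {n2,n4,n6}: {n0,n1,n2} ∩ {n0,n4} ∩ {n0,n1,n2,n5,n6} = {n0}; idom=n0

DF derivation:
  join n3 pred n0: · stop@n0
  join n3 pred n1: n1 stop@n0
  join n4 pred n0: · stop@n0
  join n4 pred n3: n3 stop@n0
  join n7 pred n2: n2→n1 stop@n0
  join n7 pred n4: n4 stop@n0
  join n7 pred n6: n6→n5→n2→n1 stop@n0
  n0: DF=∅
  n1: DF={n3,n7}
  n2: DF={n7}
  n3: DF={n4}
  n4: DF={n7}
  n5: DF={n7}
  n6: DF={n7}
  n7: DF=∅

DF(n4) = ["n7"]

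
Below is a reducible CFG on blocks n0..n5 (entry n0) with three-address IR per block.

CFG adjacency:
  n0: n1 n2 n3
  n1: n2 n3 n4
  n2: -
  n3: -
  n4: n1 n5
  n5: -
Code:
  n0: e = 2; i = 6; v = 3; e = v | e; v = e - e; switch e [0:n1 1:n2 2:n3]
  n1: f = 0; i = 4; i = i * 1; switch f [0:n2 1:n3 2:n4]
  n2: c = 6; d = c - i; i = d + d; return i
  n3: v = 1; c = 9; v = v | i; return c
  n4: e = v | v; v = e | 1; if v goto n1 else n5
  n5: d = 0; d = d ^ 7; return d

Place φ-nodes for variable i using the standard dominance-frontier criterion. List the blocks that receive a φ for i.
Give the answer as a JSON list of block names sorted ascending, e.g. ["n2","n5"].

Answer: ["n1", "n2", "n3"]

Derivation:
idom tree: n1←n0 n2←n0 n3←n0 n4←n1 n5←n4
Dom∩ at merges:
  n1: preds {n0,n4}: {n0} ∩ {n0,n1,n4} = {n0}; idom=n0
  n2: preds {n0,n1}: {n0} ∩ {n0,n1} = {n0}; idom=n0
  n3: preds {n0,n1}: {n0} ∩ {n0,n1} = {n0}; idom=n0

Frontier:
  n1←n0: walk · to n0
  n1←n4: walk n4→n1 to n0
  n2←n0: walk · to n0
  n2←n1: walk n1 to n0
  n3←n0: walk · to n0
  n3←n1: walk n1 to n0
  n0: DF=∅
  n1: DF={n1,n2,n3}
  n2: DF=∅
  n3: DF=∅
  n4: DF={n1}
  n5: DF=∅

φ for i: defs {n0,n1,n2}
  DF⁺ = {n1,n2,n3}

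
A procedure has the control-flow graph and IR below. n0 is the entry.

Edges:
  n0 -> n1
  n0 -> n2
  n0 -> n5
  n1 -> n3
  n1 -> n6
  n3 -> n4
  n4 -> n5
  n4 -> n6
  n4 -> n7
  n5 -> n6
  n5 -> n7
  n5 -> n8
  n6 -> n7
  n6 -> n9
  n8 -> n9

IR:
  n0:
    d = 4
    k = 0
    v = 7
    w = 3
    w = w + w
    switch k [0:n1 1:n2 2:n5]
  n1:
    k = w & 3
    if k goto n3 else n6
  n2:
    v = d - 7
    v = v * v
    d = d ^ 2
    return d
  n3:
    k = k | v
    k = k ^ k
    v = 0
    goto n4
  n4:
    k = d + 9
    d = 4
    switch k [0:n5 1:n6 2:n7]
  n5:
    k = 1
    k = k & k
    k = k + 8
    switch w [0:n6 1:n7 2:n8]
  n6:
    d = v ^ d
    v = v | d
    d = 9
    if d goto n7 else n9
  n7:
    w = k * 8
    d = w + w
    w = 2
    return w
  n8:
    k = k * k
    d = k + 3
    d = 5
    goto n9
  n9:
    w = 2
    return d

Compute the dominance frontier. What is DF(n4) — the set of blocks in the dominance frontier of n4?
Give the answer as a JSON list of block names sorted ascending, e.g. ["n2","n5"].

idom tree: n1←n0 n2←n0 n3←n1 n4←n3 n5←n0 n6←n0 n7←n0 n8←n5 n9←n0
Join-block Dom:
  n5: preds {n0,n4}: {n0} ∩ {n0,n1,n3,n4} = {n0}; idom=n0
  n6: preds {n1,n4,n5}: {n0,n1} ∩ {n0,n1,n3,n4} ∩ {n0,n5} = {n0}; idom=n0
  n7: preds {n4,n5,n6}: {n0,n1,n3,n4} ∩ {n0,n5} ∩ {n0,n6} = {n0}; idom=n0
  n9: preds {n6,n8}: {n0,n6} ∩ {n0,n5,n8} = {n0}; idom=n0

DF derivation:
  join n5 pred n0: · stop@n0
  join n5 pred n4: n4→n3→n1 stop@n0
  join n6 pred n1: n1 stop@n0
  join n6 pred n4: n4→n3→n1 stop@n0
  join n6 pred n5: n5 stop@n0
  join n7 pred n4: n4→n3→n1 stop@n0
  join n7 pred n5: n5 stop@n0
  join n7 pred n6: n6 stop@n0
  join n9 pred n6: n6 stop@n0
  join n9 pred n8: n8→n5 stop@n0
  n0 → ∅
  n1 → {n5,n6,n7}
  n2 → ∅
  n3 → {n5,n6,n7}
  n4 → {n5,n6,n7}
  n5 → {n6,n7,n9}
  n6 → {n7,n9}
  n7 → ∅
  n8 → {n9}
  n9 → ∅

DF(n4) = ["n5", "n6", "n7"]

Answer: ["n5", "n6", "n7"]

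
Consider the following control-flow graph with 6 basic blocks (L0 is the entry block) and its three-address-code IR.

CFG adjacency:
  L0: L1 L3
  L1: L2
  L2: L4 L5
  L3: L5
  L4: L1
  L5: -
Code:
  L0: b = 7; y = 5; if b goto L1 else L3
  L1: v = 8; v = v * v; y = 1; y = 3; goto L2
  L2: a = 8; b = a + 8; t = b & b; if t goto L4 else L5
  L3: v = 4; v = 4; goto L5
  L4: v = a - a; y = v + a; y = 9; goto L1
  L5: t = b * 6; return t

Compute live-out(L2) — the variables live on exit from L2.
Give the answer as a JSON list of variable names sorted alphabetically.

Block summaries:
  L0: {b,y} / ∅
  L1: {v,y} / ∅
  L2: {a,b,t} / ∅
  L3: {v} / ∅
  L4: {v,y} / {a}
  L5: {t} / {b}

Backward fixpoint:
  L0: in=∅ out={b}
  L1: in=∅ out=∅
  L2: in=∅ out={a,b}
  L3: in={b} out={b}
  L4: in={a} out=∅
  L5: in={b} out=∅

live-out(L2) = ["a", "b"]

Answer: ["a", "b"]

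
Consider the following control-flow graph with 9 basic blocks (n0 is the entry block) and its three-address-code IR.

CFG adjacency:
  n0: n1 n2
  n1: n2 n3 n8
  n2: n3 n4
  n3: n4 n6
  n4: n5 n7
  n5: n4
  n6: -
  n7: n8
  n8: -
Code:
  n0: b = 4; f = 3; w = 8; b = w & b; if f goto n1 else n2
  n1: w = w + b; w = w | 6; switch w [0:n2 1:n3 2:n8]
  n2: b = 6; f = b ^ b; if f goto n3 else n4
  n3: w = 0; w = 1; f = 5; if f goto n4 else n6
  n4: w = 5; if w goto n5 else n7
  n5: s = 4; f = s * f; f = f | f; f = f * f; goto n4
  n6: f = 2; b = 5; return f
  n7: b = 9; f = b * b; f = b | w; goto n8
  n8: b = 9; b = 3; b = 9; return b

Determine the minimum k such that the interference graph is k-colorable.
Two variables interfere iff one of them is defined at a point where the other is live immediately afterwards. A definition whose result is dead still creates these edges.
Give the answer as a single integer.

Block summaries:
  n0: {b,f,w} / ∅
  n1: {w} / {b,w}
  n2: {b,f} / ∅
  n3: {f,w} / ∅
  n4: {w} / ∅
  n5: {f,s} / {f}
  n6: {b,f} / ∅
  n7: {b,f} / {w}
  n8: {b} / ∅

Liveness:
  live n0: ∅→{b,w}
  live n1: {b,w}→∅
  live n2: ∅→{f}
  live n3: ∅→{f}
  live n4: {f}→{f,w}
  live n5: {f}→{f}
  live n6: ∅→∅
  live n7: {w}→∅
  live n8: ∅→∅

Interfere edges:
  b: {f,w}
  f: {b,s,w}
  s: {f}
  w: {b,f}

Colouring:
  lower bound: {b,f,w} mutually conflict ⇒ χ ≥ 3
  3-colouring: r0={f}  r1={b,s}  r2={w}
  χ = 3

Answer: 3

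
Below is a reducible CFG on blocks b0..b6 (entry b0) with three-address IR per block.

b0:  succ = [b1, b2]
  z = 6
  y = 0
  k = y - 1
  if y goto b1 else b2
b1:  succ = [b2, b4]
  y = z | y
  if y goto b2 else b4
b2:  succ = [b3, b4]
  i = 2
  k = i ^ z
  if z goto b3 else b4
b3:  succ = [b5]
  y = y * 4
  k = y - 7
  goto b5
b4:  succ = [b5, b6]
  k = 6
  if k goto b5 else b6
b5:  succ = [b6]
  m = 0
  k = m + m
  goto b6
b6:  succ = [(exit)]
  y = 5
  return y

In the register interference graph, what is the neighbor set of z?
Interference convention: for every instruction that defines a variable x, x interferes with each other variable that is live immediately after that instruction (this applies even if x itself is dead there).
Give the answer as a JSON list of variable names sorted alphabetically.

Answer: ["i", "k", "y"]

Analysis:
Block summaries:
  b0: def={k,y,z} ue=∅
  b1: def={y} ue={y,z}
  b2: def={i,k} ue={z}
  b3: def={k,y} ue={y}
  b4: def={k} ue=∅
  b5: def={k,m} ue=∅
  b6: def={y} ue=∅

Live sets:
  live b0: ∅→{y,z}
  live b1: {y,z}→{y,z}
  live b2: {y,z}→{y}
  live b3: {y}→∅
  live b4: ∅→∅
  live b5: ∅→∅
  live b6: ∅→∅

Conflict graph:
  i: {y,z}
  k: {y,z}
  m: ∅
  y: {i,k,z}
  z: {i,k,y}

N(z) = ["i", "k", "y"]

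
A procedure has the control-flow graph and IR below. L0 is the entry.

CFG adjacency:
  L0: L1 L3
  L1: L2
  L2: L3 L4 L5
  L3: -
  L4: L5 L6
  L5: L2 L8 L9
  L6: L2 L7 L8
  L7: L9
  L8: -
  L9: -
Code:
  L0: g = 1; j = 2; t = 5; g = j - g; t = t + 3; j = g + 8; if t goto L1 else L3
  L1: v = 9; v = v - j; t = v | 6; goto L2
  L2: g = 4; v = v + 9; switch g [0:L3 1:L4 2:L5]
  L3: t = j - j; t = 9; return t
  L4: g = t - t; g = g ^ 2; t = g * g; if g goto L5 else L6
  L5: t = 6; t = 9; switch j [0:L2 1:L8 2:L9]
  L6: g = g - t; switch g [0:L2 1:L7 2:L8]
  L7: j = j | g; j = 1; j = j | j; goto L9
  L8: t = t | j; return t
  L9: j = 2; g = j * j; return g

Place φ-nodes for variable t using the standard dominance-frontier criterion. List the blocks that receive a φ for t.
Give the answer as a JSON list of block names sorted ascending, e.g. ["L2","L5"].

idom tree: L1←L0 L2←L1 L3←L0 L4←L2 L5←L2 L6←L4 L7←L6 L8←L2 L9←L2
Dom∩ at merges:
  L2: preds {L1,L5,L6}: {L0,L1} ∩ {L0,L1,L2,L5} ∩ {L0,L1,L2,L4,L6} = {L0,L1}; idom=L1
  L3: preds {L0,L2}: {L0} ∩ {L0,L1,L2} = {L0}; idom=L0
  L5: preds {L2,L4}: {L0,L1,L2} ∩ {L0,L1,L2,L4} = {L0,L1,L2}; idom=L2
  L8: preds {L5,L6}: {L0,L1,L2,L5} ∩ {L0,L1,L2,L4,L6} = {L0,L1,L2}; idom=L2
  L9: preds {L5,L7}: {L0,L1,L2,L5} ∩ {L0,L1,L2,L4,L6,L7} = {L0,L1,L2}; idom=L2

DF derivation:
  L2←L1: walk · to L1
  L2←L5: walk L5→L2 to L1
  L2←L6: walk L6→L4→L2 to L1
  L3←L0: walk · to L0
  L3←L2: walk L2→L1 to L0
  L5←L2: walk · to L2
  L5←L4: walk L4 to L2
  L8←L5: walk L5 to L2
  L8←L6: walk L6→L4 to L2
  L9←L5: walk L5 to L2
  L9←L7: walk L7→L6→L4 to L2
  DF(L0)=∅
  DF(L1)={L3}
  DF(L2)={L2,L3}
  DF(L3)=∅
  DF(L4)={L2,L5,L8,L9}
  DF(L5)={L2,L8,L9}
  DF(L6)={L2,L8,L9}
  DF(L7)={L9}
  DF(L8)=∅
  DF(L9)=∅

φ for t: defs {L0,L1,L3,L4,L5,L8}
  DF⁺ = {L2,L3,L5,L8,L9}

Answer: ["L2", "L3", "L5", "L8", "L9"]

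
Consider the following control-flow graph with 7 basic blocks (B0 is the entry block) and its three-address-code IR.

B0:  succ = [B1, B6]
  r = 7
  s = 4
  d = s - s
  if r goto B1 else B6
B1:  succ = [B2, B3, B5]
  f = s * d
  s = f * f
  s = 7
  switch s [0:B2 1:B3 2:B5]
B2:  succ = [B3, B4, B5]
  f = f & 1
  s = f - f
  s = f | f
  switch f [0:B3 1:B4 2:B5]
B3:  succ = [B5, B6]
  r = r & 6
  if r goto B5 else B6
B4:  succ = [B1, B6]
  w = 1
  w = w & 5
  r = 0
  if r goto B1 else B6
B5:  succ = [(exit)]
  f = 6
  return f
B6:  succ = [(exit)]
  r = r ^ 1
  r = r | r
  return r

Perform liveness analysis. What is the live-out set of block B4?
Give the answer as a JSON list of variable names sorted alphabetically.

Answer: ["d", "r", "s"]

Derivation:
Per-block:
  B0 def {d,r,s} use ∅
  B1 def {f,s} use {d,s}
  B2 def {f,s} use {f}
  B3 def {r} use {r}
  B4 def {r,w} use ∅
  B5 def {f} use ∅
  B6 def {r} use {r}

Live sets:
  B0 li=∅ lo={d,r,s}
  B1 li={d,r,s} lo={d,f,r}
  B2 li={d,f,r} lo={d,r,s}
  B3 li={r} lo={r}
  B4 li={d,s} lo={d,r,s}
  B5 li=∅ lo=∅
  B6 li={r} lo=∅

live-out(B4) = ["d", "r", "s"]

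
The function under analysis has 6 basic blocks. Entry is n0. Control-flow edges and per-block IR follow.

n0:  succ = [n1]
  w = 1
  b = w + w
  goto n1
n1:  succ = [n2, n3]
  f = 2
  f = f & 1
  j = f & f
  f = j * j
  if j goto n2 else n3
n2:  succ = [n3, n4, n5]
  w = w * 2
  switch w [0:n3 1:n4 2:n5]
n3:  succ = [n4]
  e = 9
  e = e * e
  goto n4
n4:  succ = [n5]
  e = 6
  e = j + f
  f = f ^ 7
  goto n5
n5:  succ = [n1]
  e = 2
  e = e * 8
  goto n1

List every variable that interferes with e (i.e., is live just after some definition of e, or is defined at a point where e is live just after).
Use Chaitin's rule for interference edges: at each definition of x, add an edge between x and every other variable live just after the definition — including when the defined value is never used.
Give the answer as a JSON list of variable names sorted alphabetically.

Block summaries:
  n0: def={b,w} ue=∅
  n1: def={f,j} ue=∅
  n2: def={w} ue={w}
  n3: def={e} ue=∅
  n4: def={e,f} ue={f,j}
  n5: def={e} ue=∅

Backward fixpoint:
  n0: in=∅ out={w}
  n1: in={w} out={f,j,w}
  n2: in={f,j,w} out={f,j,w}
  n3: in={f,j,w} out={f,j,w}
  n4: in={f,j,w} out={w}
  n5: in={w} out={w}

Interference:
  b — {w}
  e — {f,j,w}
  f — {e,j,w}
  j — {e,f,w}
  w — {b,e,f,j}

N(e) = ["f", "j", "w"]

Answer: ["f", "j", "w"]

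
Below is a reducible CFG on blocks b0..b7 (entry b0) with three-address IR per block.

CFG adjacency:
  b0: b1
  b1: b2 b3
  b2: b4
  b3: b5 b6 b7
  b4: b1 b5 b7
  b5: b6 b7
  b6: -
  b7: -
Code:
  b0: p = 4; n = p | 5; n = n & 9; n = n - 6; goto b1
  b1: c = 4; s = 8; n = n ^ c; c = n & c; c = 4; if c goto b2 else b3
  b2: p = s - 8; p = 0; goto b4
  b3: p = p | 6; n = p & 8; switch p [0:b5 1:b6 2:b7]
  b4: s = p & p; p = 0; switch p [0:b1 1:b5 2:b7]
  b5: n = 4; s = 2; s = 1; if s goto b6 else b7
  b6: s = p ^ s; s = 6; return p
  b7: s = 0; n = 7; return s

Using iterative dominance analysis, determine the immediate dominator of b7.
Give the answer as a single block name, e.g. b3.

idom tree: b1←b0 b2←b1 b3←b1 b4←b2 b5←b1 b6←b1 b7←b1
Join-block Dom:
  b1: preds {b0,b4}: {b0} ∩ {b0,b1,b2,b4} = {b0}; idom=b0
  b5: preds {b3,b4}: {b0,b1,b3} ∩ {b0,b1,b2,b4} = {b0,b1}; idom=b1
  b6: preds {b3,b5}: {b0,b1,b3} ∩ {b0,b1,b5} = {b0,b1}; idom=b1
  b7: preds {b3,b4,b5}: {b0,b1,b3} ∩ {b0,b1,b2,b4} ∩ {b0,b1,b5} = {b0,b1}; idom=b1

idom(b7) = b1

Answer: b1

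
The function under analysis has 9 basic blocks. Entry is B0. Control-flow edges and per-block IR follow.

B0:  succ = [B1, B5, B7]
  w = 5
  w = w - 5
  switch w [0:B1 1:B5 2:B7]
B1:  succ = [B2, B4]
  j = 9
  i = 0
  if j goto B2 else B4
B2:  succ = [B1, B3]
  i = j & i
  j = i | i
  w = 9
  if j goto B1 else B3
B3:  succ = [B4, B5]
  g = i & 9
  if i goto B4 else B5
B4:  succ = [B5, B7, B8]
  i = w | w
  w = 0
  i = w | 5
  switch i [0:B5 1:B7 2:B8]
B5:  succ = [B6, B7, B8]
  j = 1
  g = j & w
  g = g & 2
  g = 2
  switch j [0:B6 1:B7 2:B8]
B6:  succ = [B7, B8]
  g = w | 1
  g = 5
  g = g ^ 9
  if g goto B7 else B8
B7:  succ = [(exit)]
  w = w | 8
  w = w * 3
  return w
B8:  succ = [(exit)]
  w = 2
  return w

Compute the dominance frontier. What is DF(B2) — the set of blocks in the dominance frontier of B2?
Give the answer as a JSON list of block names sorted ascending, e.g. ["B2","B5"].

Answer: ["B1", "B4", "B5"]

Derivation:
idom tree: B1←B0 B2←B1 B3←B2 B4←B1 B5←B0 B6←B5 B7←B0 B8←B0
Dom∩ at merges:
  B1: preds {B0,B2}: {B0} ∩ {B0,B1,B2} = {B0}; idom=B0
  B4: preds {B1,B3}: {B0,B1} ∩ {B0,B1,B2,B3} = {B0,B1}; idom=B1
  B5: preds {B0,B3,B4}: {B0} ∩ {B0,B1,B2,B3} ∩ {B0,B1,B4} = {B0}; idom=B0
  B7: preds {B0,B4,B5,B6}: {B0} ∩ {B0,B1,B4} ∩ {B0,B5} ∩ {B0,B5,B6} = {B0}; idom=B0
  B8: preds {B4,B5,B6}: {B0,B1,B4} ∩ {B0,B5} ∩ {B0,B5,B6} = {B0}; idom=B0

DF derivation:
  join B1 pred B0: · stop@B0
  join B1 pred B2: B2→B1 stop@B0
  join B4 pred B1: · stop@B1
  join B4 pred B3: B3→B2 stop@B1
  join B5 pred B0: · stop@B0
  join B5 pred B3: B3→B2→B1 stop@B0
  join B5 pred B4: B4→B1 stop@B0
  join B7 pred B0: · stop@B0
  join B7 pred B4: B4→B1 stop@B0
  join B7 pred B5: B5 stop@B0
  join B7 pred B6: B6→B5 stop@B0
  join B8 pred B4: B4→B1 stop@B0
  join B8 pred B5: B5 stop@B0
  join B8 pred B6: B6→B5 stop@B0
  B0: DF=∅
  B1: DF={B1,B5,B7,B8}
  B2: DF={B1,B4,B5}
  B3: DF={B4,B5}
  B4: DF={B5,B7,B8}
  B5: DF={B7,B8}
  B6: DF={B7,B8}
  B7: DF=∅
  B8: DF=∅

DF(B2) = ["B1", "B4", "B5"]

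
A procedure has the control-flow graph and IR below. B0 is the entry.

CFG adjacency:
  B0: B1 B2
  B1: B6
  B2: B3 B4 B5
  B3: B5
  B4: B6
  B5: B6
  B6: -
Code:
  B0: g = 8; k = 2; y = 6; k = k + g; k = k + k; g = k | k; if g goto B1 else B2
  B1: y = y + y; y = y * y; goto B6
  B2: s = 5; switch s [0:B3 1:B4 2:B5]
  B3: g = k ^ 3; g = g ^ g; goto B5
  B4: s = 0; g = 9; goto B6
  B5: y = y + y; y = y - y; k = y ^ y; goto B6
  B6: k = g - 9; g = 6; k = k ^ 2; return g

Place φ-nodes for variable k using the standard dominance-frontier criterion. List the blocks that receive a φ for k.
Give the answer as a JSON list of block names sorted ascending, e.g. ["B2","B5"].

Answer: ["B6"]

Working:
idom tree: B1←B0 B2←B0 B3←B2 B4←B2 B5←B2 B6←B0
Join-block Dom:
  B5: preds {B2,B3}: {B0,B2} ∩ {B0,B2,B3} = {B0,B2}; idom=B2
  B6: preds {B1,B4,B5}: {B0,B1} ∩ {B0,B2,B4} ∩ {B0,B2,B5} = {B0}; idom=B0

Frontier:
  join B5 pred B2: · stop@B2
  join B5 pred B3: B3 stop@B2
  join B6 pred B1: B1 stop@B0
  join B6 pred B4: B4→B2 stop@B0
  join B6 pred B5: B5→B2 stop@B0
  B0 → ∅
  B1 → {B6}
  B2 → {B6}
  B3 → {B5}
  B4 → {B6}
  B5 → {B6}
  B6 → ∅

φ for k: defs {B0,B5,B6}
  DF⁺ = {B6}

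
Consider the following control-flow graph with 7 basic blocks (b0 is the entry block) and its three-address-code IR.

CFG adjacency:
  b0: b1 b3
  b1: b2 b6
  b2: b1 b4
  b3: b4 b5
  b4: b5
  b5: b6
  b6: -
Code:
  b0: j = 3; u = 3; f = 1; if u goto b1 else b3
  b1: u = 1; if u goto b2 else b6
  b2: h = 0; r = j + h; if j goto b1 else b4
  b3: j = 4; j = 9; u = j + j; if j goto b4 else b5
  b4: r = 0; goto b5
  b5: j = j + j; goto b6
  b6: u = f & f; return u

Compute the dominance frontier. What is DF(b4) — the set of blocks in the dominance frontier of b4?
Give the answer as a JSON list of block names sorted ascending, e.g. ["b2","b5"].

idom tree: b1←b0 b2←b1 b3←b0 b4←b0 b5←b0 b6←b0
Join-block Dom:
  b1: preds {b0,b2}: {b0} ∩ {b0,b1,b2} = {b0}; idom=b0
  b4: preds {b2,b3}: {b0,b1,b2} ∩ {b0,b3} = {b0}; idom=b0
  b5: preds {b3,b4}: {b0,b3} ∩ {b0,b4} = {b0}; idom=b0
  b6: preds {b1,b5}: {b0,b1} ∩ {b0,b5} = {b0}; idom=b0

DF derivation:
  b1←b0: walk · to b0
  b1←b2: walk b2→b1 to b0
  b4←b2: walk b2→b1 to b0
  b4←b3: walk b3 to b0
  b5←b3: walk b3 to b0
  b5←b4: walk b4 to b0
  b6←b1: walk b1 to b0
  b6←b5: walk b5 to b0
  b0: DF=∅
  b1: DF={b1,b4,b6}
  b2: DF={b1,b4}
  b3: DF={b4,b5}
  b4: DF={b5}
  b5: DF={b6}
  b6: DF=∅

DF(b4) = ["b5"]

Answer: ["b5"]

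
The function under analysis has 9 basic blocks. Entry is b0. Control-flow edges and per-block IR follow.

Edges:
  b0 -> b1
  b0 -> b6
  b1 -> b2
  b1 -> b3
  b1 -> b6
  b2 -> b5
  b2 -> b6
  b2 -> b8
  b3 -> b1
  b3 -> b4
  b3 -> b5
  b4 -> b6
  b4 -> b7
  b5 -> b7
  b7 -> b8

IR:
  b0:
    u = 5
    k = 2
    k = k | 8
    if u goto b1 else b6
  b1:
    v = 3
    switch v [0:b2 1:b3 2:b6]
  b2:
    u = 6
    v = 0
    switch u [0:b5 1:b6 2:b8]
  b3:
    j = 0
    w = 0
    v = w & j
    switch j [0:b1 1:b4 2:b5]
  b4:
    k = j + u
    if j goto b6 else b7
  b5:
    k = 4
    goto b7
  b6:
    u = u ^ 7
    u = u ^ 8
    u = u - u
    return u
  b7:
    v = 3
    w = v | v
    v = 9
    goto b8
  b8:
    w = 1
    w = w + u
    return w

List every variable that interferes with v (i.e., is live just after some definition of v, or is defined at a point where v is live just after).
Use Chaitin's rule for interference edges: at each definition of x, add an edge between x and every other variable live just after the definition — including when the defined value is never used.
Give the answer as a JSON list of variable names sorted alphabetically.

Per-block:
  b0: {k,u} / ∅
  b1: {v} / ∅
  b2: {u,v} / ∅
  b3: {j,v,w} / ∅
  b4: {k} / {j,u}
  b5: {k} / ∅
  b6: {u} / {u}
  b7: {v,w} / ∅
  b8: {w} / {u}

Backward fixpoint:
  b0: in=∅ out={u}
  b1: in={u} out={u}
  b2: in=∅ out={u}
  b3: in={u} out={j,u}
  b4: in={j,u} out={u}
  b5: in={u} out={u}
  b6: in={u} out=∅
  b7: in={u} out={u}
  b8: in={u} out=∅

Interfere edges:
  j — {k,u,v,w}
  k — {j,u}
  u — {j,k,v,w}
  v — {j,u}
  w — {j,u}

N(v) = ["j", "u"]

Answer: ["j", "u"]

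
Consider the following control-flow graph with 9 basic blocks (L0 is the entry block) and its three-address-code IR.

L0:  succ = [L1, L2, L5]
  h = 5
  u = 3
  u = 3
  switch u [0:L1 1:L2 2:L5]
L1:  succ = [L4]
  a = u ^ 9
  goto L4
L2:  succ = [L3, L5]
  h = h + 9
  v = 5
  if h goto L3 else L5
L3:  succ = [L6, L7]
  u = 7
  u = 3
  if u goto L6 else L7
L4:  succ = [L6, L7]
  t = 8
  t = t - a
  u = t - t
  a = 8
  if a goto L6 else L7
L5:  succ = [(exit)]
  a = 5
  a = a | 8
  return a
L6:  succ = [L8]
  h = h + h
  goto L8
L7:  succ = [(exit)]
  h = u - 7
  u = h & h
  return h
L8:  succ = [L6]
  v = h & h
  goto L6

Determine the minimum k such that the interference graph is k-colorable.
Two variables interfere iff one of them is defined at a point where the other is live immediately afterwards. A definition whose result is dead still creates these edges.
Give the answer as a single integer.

def/use:
  L0: def={h,u} ue=∅
  L1: def={a} ue={u}
  L2: def={h,v} ue={h}
  L3: def={u} ue=∅
  L4: def={a,t,u} ue={a}
  L5: def={a} ue=∅
  L6: def={h} ue={h}
  L7: def={h,u} ue={u}
  L8: def={v} ue={h}

Live sets:
  live L0: ∅→{h,u}
  live L1: {h,u}→{a,h}
  live L2: {h}→{h}
  live L3: {h}→{h,u}
  live L4: {a,h}→{h,u}
  live L5: ∅→∅
  live L6: {h}→{h}
  live L7: {u}→∅
  live L8: {h}→{h}

Interference:
  a — {h,t,u}
  h — {a,t,u,v}
  t — {a,h}
  u — {a,h}
  v — {h}

Colouring:
  clique {a,h,t} ⇒ need ≥ 3
  3-colouring: r0={h}  r1={a,v}  r2={t,u}
  χ = 3

Answer: 3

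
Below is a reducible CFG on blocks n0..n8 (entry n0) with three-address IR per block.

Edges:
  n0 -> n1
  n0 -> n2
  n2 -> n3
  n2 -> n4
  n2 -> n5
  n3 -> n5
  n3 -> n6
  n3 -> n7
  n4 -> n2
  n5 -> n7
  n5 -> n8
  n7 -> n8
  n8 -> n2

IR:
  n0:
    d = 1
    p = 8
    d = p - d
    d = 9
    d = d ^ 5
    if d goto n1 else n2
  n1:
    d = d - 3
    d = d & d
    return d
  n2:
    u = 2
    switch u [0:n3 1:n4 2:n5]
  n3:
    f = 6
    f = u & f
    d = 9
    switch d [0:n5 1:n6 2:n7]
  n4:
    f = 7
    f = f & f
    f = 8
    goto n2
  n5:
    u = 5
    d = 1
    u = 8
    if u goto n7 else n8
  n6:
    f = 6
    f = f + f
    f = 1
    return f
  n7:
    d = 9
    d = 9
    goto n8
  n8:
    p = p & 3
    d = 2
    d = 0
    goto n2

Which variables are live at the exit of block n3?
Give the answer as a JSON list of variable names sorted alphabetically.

Answer: ["p"]

Analysis:
Per-block:
  n0 def {d,p} use ∅
  n1 def {d} use {d}
  n2 def {u} use ∅
  n3 def {d,f} use {u}
  n4 def {f} use ∅
  n5 def {d,u} use ∅
  n6 def {f} use ∅
  n7 def {d} use ∅
  n8 def {d,p} use {p}

Liveness:
  live n0: ∅→{d,p}
  live n1: {d}→∅
  live n2: {p}→{p,u}
  live n3: {p,u}→{p}
  live n4: {p}→{p}
  live n5: {p}→{p}
  live n6: ∅→∅
  live n7: {p}→{p}
  live n8: {p}→{p}

live-out(n3) = ["p"]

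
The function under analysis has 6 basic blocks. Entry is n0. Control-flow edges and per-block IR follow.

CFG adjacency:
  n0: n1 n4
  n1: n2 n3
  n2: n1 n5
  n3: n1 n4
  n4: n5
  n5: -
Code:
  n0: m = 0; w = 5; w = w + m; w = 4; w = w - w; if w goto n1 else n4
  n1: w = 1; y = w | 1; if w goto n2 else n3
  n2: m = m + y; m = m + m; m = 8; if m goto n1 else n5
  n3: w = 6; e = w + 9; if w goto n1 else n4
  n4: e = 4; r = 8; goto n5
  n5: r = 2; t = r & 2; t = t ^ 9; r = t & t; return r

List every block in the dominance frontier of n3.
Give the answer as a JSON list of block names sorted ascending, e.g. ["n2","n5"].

idom tree: n1←n0 n2←n1 n3←n1 n4←n0 n5←n0
Dom at joins:
  n1: preds {n0,n2,n3}: {n0} ∩ {n0,n1,n2} ∩ {n0,n1,n3} = {n0}; idom=n0
  n4: preds {n0,n3}: {n0} ∩ {n0,n1,n3} = {n0}; idom=n0
  n5: preds {n2,n4}: {n0,n1,n2} ∩ {n0,n4} = {n0}; idom=n0

DF walk-up:
  n1←n0: walk · to n0
  n1←n2: walk n2→n1 to n0
  n1←n3: walk n3→n1 to n0
  n4←n0: walk · to n0
  n4←n3: walk n3→n1 to n0
  n5←n2: walk n2→n1 to n0
  n5←n4: walk n4 to n0
  n0: DF=∅
  n1: DF={n1,n4,n5}
  n2: DF={n1,n5}
  n3: DF={n1,n4}
  n4: DF={n5}
  n5: DF=∅

DF(n3) = ["n1", "n4"]

Answer: ["n1", "n4"]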